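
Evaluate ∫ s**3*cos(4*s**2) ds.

s**2*sin(4*s**2)/8 + cos(4*s**2)/32 + C

Let u = s², du = 2s ds; rewrite as (1/2)∫ u^1·cos(4u) du.
Now integrate by parts 1 time.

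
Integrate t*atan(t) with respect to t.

Use integration by parts with u = arctan(t), dv = t dt.
Then du = 1/(t**2 + 1) dt.

t**2*atan(t)/2 - t/2 + atan(t)/2 + C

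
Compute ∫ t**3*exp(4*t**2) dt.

Let u = t², du = 2t dt; rewrite as (1/2)∫ u^1·exp(4u) du.
Now integrate by parts 1 time.

(4*t**2 - 1)*exp(4*t**2)/32 + C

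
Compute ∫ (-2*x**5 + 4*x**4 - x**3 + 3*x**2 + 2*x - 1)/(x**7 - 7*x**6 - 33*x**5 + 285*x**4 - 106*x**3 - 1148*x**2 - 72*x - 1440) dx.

-10465*log(x - 6)/7104 + 3791*log(x - 5)/2002 - 1033*log(x - 4)/2040 - 143*log(x + 2)/6720 + 21047*log(x + 6)/195360 - 47*log(x**2 + 1)/163540 - atan(x)/81770 + C

Factor the denominator: (x - 6)*(x - 5)*(x - 4)*(x + 2)*(x + 6)*(x**2 + 1).
Partial-fraction decomposition: -(47*x + 1)/(81770*(x**2 + 1)) + 21047/(195360*(x + 6)) - 143/(6720*(x + 2)) - 1033/(2040*(x - 4)) + 3791/(2002*(x - 5)) - 10465/(7104*(x - 6)).
Integrate each term; A/(x−a) gives A·log|x−a|; the (Bx+D)/(x²+p²) term gives a log and an atan.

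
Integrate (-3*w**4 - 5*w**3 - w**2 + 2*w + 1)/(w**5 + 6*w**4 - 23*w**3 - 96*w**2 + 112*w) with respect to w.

log(w)/112 - 365*log(w - 4)/352 + log(w - 1)/20 + 157*log(w + 4)/160 - 925*log(w + 7)/308 + C

Factor the denominator: w*(w - 4)*(w - 1)*(w + 4)*(w + 7).
Partial-fraction decomposition: -925/(308*(w + 7)) + 157/(160*(w + 4)) + 1/(20*(w - 1)) - 365/(352*(w - 4)) + 1/(112*w).
Integrate each term: A/(w−a) contributes A·log|w−a|.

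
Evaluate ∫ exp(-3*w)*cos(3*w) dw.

Let I denote the integral. Integrate by parts with u = cos(3*w), dv = exp(-3*w) dw, so v = -exp(-3*w)/3: I = -exp(-3*w)*cos(3*w)/3 − ∫ exp(-3*w)*sin(3*w) dw.
Apply parts again with u = sin(3*w), dv = exp(-3*w) dw: ∫ exp(-3*w)*sin(3*w) dw = -exp(-3*w)*sin(3*w)/3 + I. Substituting back brings back I: I = exp(-3*w)*sin(3*w)/3 - exp(-3*w)*cos(3*w)/3 − I.
Solving for I: (1 + 1)·I equals the remaining terms, so I = (1/2)·(exp(-3*w)*sin(3*w)/3 - exp(-3*w)*cos(3*w)/3).

exp(-3*w)*sin(3*w)/6 - exp(-3*w)*cos(3*w)/6 + C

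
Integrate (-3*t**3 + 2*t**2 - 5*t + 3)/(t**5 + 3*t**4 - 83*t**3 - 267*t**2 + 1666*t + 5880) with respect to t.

-321*log(t - 7)/616 + 603*log(t - 6)/1430 + 247*log(t + 4)/330 - 151*log(t + 5)/88 + 1165*log(t + 7)/1092 + C

Factor the denominator: (t - 7)*(t - 6)*(t + 4)*(t + 5)*(t + 7).
Partial-fraction decomposition: 1165/(1092*(t + 7)) - 151/(88*(t + 5)) + 247/(330*(t + 4)) + 603/(1430*(t - 6)) - 321/(616*(t - 7)).
Integrate each term: A/(t−a) contributes A·log|t−a|.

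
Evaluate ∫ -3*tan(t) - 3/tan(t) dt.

Let u = tan(t), so du = (tan(t)**2 + 1) dt.
Rewriting, the integral becomes -3·∫ 1/u du = -3·log(u).
Substituting back, u = tan(t).

-3*log(tan(t)) + C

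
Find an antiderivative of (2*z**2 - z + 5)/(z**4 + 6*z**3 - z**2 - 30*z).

Factor the denominator: z*(z - 2)*(z + 3)*(z + 5).
Partial-fraction decomposition: -6/(7*(z + 5)) + 13/(15*(z + 3)) + 11/(70*(z - 2)) - 1/(6*z).
Integrate each term: A/(z−a) contributes A·log|z−a|.

-log(z)/6 + 11*log(z - 2)/70 + 13*log(z + 3)/15 - 6*log(z + 5)/7 + C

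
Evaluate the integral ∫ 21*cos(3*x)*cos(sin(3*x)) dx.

7*sin(sin(3*x)) + C

Let u = sin(3*x), so du = (3*cos(3*x)) dx.
Rewriting, the integral becomes 7·∫ cos(u) du = 7·sin(u).
Substituting back, u = sin(3*x).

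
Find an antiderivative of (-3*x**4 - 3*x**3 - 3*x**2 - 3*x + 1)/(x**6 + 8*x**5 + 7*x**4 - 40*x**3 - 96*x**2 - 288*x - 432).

-359*log(x - 3)/3510 + 29*log(x + 2)/160 - 179*log(x + 3)/234 + 3329*log(x + 6)/4320 - 11*log(x**2 + 4)/260 - atan(x/2)/1040 + C

Factor the denominator: (x - 3)*(x + 2)*(x + 3)*(x + 6)*(x**2 + 4).
Partial-fraction decomposition: -(44*x + 1)/(520*(x**2 + 4)) + 3329/(4320*(x + 6)) - 179/(234*(x + 3)) + 29/(160*(x + 2)) - 359/(3510*(x - 3)).
Integrate each term; A/(x−a) gives A·log|x−a|; the (Bx+D)/(x²+p²) term gives a log and an atan.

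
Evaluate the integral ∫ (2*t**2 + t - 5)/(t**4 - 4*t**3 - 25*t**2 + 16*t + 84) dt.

Factor the denominator: (t - 7)*(t - 2)*(t + 2)*(t + 3).
Partial-fraction decomposition: -1/(5*(t + 3)) + 1/(36*(t + 2)) - 1/(20*(t - 2)) + 2/(9*(t - 7)).
Integrate each term: A/(t−a) contributes A·log|t−a|.

2*log(t - 7)/9 - log(t - 2)/20 + log(t + 2)/36 - log(t + 3)/5 + C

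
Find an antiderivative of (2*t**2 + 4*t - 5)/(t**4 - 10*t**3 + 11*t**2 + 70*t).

Factor the denominator: t*(t - 7)*(t - 5)*(t + 2).
Partial-fraction decomposition: 5/(126*(t + 2)) - 13/(14*(t - 5)) + 121/(126*(t - 7)) - 1/(14*t).
Integrate each term: A/(t−a) contributes A·log|t−a|.

-log(t)/14 + 121*log(t - 7)/126 - 13*log(t - 5)/14 + 5*log(t + 2)/126 + C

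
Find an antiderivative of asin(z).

z*asin(z) + sqrt(-z**2 + 1) + C

Use integration by parts with u = arcsin(z), dv = dz.
Then du = 1/sqrt(-z**2 + 1) dz.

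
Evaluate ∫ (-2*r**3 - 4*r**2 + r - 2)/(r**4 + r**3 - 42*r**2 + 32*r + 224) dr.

Factor the denominator: (r - 4)**2*(r + 2)*(r + 7).
Partial-fraction decomposition: -481/(605*(r + 7)) - 1/(45*(r + 2)) - 1288/(1089*(r - 4)) - 95/(33*(r - 4)**2).
Integrate each term; A/(r−a) gives A·log|r−a|; A/(r−a)² gives −A/(r−a).

-1288*log(r - 4)/1089 - log(r + 2)/45 - 481*log(r + 7)/605 + 95/(33*r - 132) + C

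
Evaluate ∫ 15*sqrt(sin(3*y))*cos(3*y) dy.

Let u = sin(3*y), so du = (3*cos(3*y)) dy.
Rewriting, the integral becomes 5·∫ √u du = 5·(2/3)u^(3/2).
Substituting back, u = sin(3*y).

10*sin(3*y)**(3/2)/3 + C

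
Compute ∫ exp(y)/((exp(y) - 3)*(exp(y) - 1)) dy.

log(exp(y) - 3)/2 - log(exp(y) - 1)/2 + C

Let u = e^y, du = e^y dy.
The integral becomes ∫ du/((u-3)(u-1)); decompose into partial fractions.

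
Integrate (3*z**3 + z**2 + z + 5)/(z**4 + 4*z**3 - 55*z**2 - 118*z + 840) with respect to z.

Factor the denominator: (z - 5)*(z - 4)*(z + 6)*(z + 7).
Partial-fraction decomposition: 491/(66*(z + 7)) - 613/(110*(z + 6)) - 217/(110*(z - 4)) + 205/(66*(z - 5)).
Integrate each term: A/(z−a) contributes A·log|z−a|.

205*log(z - 5)/66 - 217*log(z - 4)/110 - 613*log(z + 6)/110 + 491*log(z + 7)/66 + C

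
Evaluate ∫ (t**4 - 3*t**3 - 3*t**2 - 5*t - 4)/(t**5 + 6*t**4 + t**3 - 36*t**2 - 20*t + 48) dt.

-17*log(t - 2)/60 + 7*log(t - 1)/30 + 17*log(t + 2)/12 - 73*log(t + 3)/10 + 104*log(t + 4)/15 + C

Factor the denominator: (t - 2)*(t - 1)*(t + 2)*(t + 3)*(t + 4).
Partial-fraction decomposition: 104/(15*(t + 4)) - 73/(10*(t + 3)) + 17/(12*(t + 2)) + 7/(30*(t - 1)) - 17/(60*(t - 2)).
Integrate each term: A/(t−a) contributes A·log|t−a|.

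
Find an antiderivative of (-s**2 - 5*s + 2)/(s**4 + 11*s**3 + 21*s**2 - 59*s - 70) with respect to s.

-4*log(s - 2)/63 - log(s + 1)/12 + log(s + 5)/28 + log(s + 7)/9 + C

Factor the denominator: (s - 2)*(s + 1)*(s + 5)*(s + 7).
Partial-fraction decomposition: 1/(9*(s + 7)) + 1/(28*(s + 5)) - 1/(12*(s + 1)) - 4/(63*(s - 2)).
Integrate each term: A/(s−a) contributes A·log|s−a|.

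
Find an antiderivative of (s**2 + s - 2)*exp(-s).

Use integration by parts with u = s**2 + s - 2, dv = exp(-s) ds, so v = -exp(-s).
Apply parts 2 times (tabular method): alternate signs, differentiate u down to 0, integrate dv up.

(-s**2 - 3*s - 1)*exp(-s) + C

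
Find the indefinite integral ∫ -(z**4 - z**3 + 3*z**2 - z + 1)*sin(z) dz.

Use integration by parts with u = z**4 - z**3 + 3*z**2 - z + 1, dv = -sin(z) dz, so v = cos(z).
Apply parts 4 times (tabular method): alternate signs, differentiate u down to 0, integrate dv up.

z**4*cos(z) - 4*z**3*sin(z) - z**3*cos(z) + 3*z**2*sin(z) - 9*z**2*cos(z) + 18*z*sin(z) + 5*z*cos(z) - 5*sin(z) + 19*cos(z) + C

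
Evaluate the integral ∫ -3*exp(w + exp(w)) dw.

-3*exp(exp(w)) + C

Let u = exp(w), so du = (exp(w)) dw.
Rewriting, the integral becomes -3·∫ e^u du = -3·e^u.
Substituting back, u = exp(w).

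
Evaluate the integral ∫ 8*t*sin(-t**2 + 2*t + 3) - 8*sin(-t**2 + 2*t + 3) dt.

4*cos(-t**2 + 2*t + 3) + C

Let u = t**2 - 2*t - 3, so du = (2*t - 2) dt.
Rewriting, the integral becomes -4·∫ sin(u) du = -4·-cos(u).
Substituting back, u = t**2 - 2*t - 3.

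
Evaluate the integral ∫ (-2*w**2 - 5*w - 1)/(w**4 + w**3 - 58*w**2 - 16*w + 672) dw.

-103*log(w - 6)/260 + 53*log(w - 4)/176 - 13*log(w + 4)/240 + 64*log(w + 7)/429 + C

Factor the denominator: (w - 6)*(w - 4)*(w + 4)*(w + 7).
Partial-fraction decomposition: 64/(429*(w + 7)) - 13/(240*(w + 4)) + 53/(176*(w - 4)) - 103/(260*(w - 6)).
Integrate each term: A/(w−a) contributes A·log|w−a|.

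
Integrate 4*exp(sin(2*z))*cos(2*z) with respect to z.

Let u = sin(2*z), so du = (2*cos(2*z)) dz.
Rewriting, the integral becomes 2·∫ e^u du = 2·e^u.
Substituting back, u = sin(2*z).

2*exp(sin(2*z)) + C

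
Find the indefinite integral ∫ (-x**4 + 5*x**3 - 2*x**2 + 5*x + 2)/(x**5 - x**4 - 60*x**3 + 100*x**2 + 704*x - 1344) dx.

Factor the denominator: (x - 6)*(x - 4)*(x - 2)*(x + 4)*(x + 7).
Partial-fraction decomposition: -4247/(3861*(x + 7)) + 313/(720*(x + 4)) + 7/(108*(x - 2)) - 27/(176*(x - 4)) - 16/(65*(x - 6)).
Integrate each term: A/(x−a) contributes A·log|x−a|.

-16*log(x - 6)/65 - 27*log(x - 4)/176 + 7*log(x - 2)/108 + 313*log(x + 4)/720 - 4247*log(x + 7)/3861 + C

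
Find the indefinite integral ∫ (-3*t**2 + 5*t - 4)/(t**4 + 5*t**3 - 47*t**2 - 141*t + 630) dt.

Factor the denominator: (t - 5)*(t - 3)*(t + 6)*(t + 7).
Partial-fraction decomposition: 31/(20*(t + 7)) - 142/(99*(t + 6)) + 4/(45*(t - 3)) - 9/(44*(t - 5)).
Integrate each term: A/(t−a) contributes A·log|t−a|.

-9*log(t - 5)/44 + 4*log(t - 3)/45 - 142*log(t + 6)/99 + 31*log(t + 7)/20 + C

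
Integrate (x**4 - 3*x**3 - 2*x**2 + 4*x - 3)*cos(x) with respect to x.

x**4*sin(x) - 3*x**3*sin(x) + 4*x**3*cos(x) - 14*x**2*sin(x) - 9*x**2*cos(x) + 22*x*sin(x) - 28*x*cos(x) + 25*sin(x) + 22*cos(x) + C

Use integration by parts with u = x**4 - 3*x**3 - 2*x**2 + 4*x - 3, dv = cos(x) dx, so v = sin(x).
Apply parts 4 times (tabular method): alternate signs, differentiate u down to 0, integrate dv up.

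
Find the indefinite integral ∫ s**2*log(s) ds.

Use integration by parts with u = log(s), dv = s**2 ds.
Then du = 1/s ds and v = s**3/3.

s**3*log(s)/3 - s**3/9 + C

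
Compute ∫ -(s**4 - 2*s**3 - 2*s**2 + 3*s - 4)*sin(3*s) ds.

Use integration by parts with u = s**4 - 2*s**3 - 2*s**2 + 3*s - 4, dv = -sin(3*s) ds, so v = cos(3*s)/3.
Apply parts 4 times (tabular method): alternate signs, differentiate u down to 0, integrate dv up.

s**4*cos(3*s)/3 - 4*s**3*sin(3*s)/9 - 2*s**3*cos(3*s)/3 + 2*s**2*sin(3*s)/3 - 10*s**2*cos(3*s)/9 + 20*s*sin(3*s)/27 + 13*s*cos(3*s)/9 - 13*sin(3*s)/27 - 88*cos(3*s)/81 + C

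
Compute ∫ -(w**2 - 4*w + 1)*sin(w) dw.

Use integration by parts with u = w**2 - 4*w + 1, dv = -sin(w) dw, so v = cos(w).
Apply parts 2 times (tabular method): alternate signs, differentiate u down to 0, integrate dv up.

w**2*cos(w) - 2*w*sin(w) - 4*w*cos(w) + 4*sin(w) - cos(w) + C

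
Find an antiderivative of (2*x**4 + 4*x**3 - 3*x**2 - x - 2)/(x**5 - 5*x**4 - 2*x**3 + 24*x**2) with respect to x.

-7*log(x)/144 + 119*log(x - 4)/16 - 238*log(x - 3)/45 - log(x + 2)/10 + 1/(12*x) + C

Factor the denominator: x**2*(x - 4)*(x - 3)*(x + 2).
Partial-fraction decomposition: -1/(10*(x + 2)) - 238/(45*(x - 3)) + 119/(16*(x - 4)) - 7/(144*x) - 1/(12*x**2).
Integrate each term; A/(x−a) gives A·log|x−a|; A/(x−a)² gives −A/(x−a).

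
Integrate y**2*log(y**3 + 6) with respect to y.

y**3*log(y**3 + 6)/3 - y**3/3 + 2*log(y**3 + 6) + C

Let u = y**3 + 6, so du = (3*y**2) dy.
The integral becomes (1/3)·∫ log(u) du; integrate by parts with u′=log(u), dv′=du.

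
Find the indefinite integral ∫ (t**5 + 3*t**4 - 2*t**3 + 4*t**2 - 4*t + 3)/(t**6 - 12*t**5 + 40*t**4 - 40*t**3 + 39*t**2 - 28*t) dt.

-3*log(t)/28 + 4699*log(t - 7)/1260 - 1715*log(t - 4)/612 + 5*log(t - 1)/36 + 7*log(t**2 + 1)/340 - 3*atan(t)/85 + C

Factor the denominator: t*(t - 7)*(t - 4)*(t - 1)*(t**2 + 1).
Partial-fraction decomposition: (7*t - 6)/(170*(t**2 + 1)) + 5/(36*(t - 1)) - 1715/(612*(t - 4)) + 4699/(1260*(t - 7)) - 3/(28*t).
Integrate each term; A/(t−a) gives A·log|t−a|; the (Bt+D)/(t²+p²) term gives a log and an atan.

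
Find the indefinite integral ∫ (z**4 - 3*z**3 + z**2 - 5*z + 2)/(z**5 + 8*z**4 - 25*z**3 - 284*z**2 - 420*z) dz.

-log(z)/210 + 41*log(z - 6)/429 + 7*log(z + 2)/30 - 526*log(z + 5)/165 + 1758*log(z + 7)/455 + C

Factor the denominator: z*(z - 6)*(z + 2)*(z + 5)*(z + 7).
Partial-fraction decomposition: 1758/(455*(z + 7)) - 526/(165*(z + 5)) + 7/(30*(z + 2)) + 41/(429*(z - 6)) - 1/(210*z).
Integrate each term: A/(z−a) contributes A·log|z−a|.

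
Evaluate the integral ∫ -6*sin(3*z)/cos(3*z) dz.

2*log(cos(3*z)) + C

Let u = cos(3*z), so du = (-3*sin(3*z)) dz.
Rewriting, the integral becomes 2·∫ 1/u du = 2·log(u).
Substituting back, u = cos(3*z).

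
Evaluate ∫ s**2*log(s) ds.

s**3*log(s)/3 - s**3/9 + C

Use integration by parts with u = log(s), dv = s**2 ds.
Then du = 1/s ds and v = s**3/3.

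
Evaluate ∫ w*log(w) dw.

w**2*log(w)/2 - w**2/4 + C

Use integration by parts with u = log(w), dv = w dw.
Then du = 1/w dw and v = w**2/2.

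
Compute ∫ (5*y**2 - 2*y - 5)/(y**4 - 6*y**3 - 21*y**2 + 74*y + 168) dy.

113*log(y - 7)/135 - 67*log(y - 4)/126 + 19*log(y + 2)/54 - 23*log(y + 3)/35 + C

Factor the denominator: (y - 7)*(y - 4)*(y + 2)*(y + 3).
Partial-fraction decomposition: -23/(35*(y + 3)) + 19/(54*(y + 2)) - 67/(126*(y - 4)) + 113/(135*(y - 7)).
Integrate each term: A/(y−a) contributes A·log|y−a|.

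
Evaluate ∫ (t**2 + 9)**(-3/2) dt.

t/(9*sqrt(t**2 + 9)) + C

Substitute t = 3·tan(θ), so dt = 3·sec(θ)^2 dθ and the radical becomes sqrt(t**2 + 9) = 3·sec(θ) by the Pythagorean identity.
Integrate the resulting trig expression in θ, then back-substitute tan(θ) = t/3, sec(θ) = sqrt(t**2 + 9)/3 (absorbing any constant into C).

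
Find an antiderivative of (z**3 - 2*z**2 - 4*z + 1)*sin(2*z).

Use integration by parts with u = z**3 - 2*z**2 - 4*z + 1, dv = sin(2*z) dz, so v = -cos(2*z)/2.
Apply parts 3 times (tabular method): alternate signs, differentiate u down to 0, integrate dv up.

-z**3*cos(2*z)/2 + 3*z**2*sin(2*z)/4 + z**2*cos(2*z) - z*sin(2*z) + 11*z*cos(2*z)/4 - 11*sin(2*z)/8 - cos(2*z) + C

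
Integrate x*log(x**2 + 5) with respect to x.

x**2*log(x**2 + 5)/2 - x**2/2 + 5*log(x**2 + 5)/2 + C

Let u = x**2 + 5, so du = (2*x) dx.
The integral becomes (1/2)·∫ log(u) du; integrate by parts with u′=log(u), dv′=du.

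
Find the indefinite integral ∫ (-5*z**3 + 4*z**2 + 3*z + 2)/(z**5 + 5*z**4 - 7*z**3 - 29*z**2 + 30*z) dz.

log(z)/15 - 8*log(z - 2)/35 - log(z - 1)/6 - 41*log(z + 3)/30 + 178*log(z + 5)/105 + C

Factor the denominator: z*(z - 2)*(z - 1)*(z + 3)*(z + 5).
Partial-fraction decomposition: 178/(105*(z + 5)) - 41/(30*(z + 3)) - 1/(6*(z - 1)) - 8/(35*(z - 2)) + 1/(15*z).
Integrate each term: A/(z−a) contributes A·log|z−a|.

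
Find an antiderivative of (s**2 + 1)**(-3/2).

Substitute s = tan(θ), so ds = sec(θ)^2 dθ and the radical becomes sqrt(s**2 + 1) = sec(θ) by the Pythagorean identity.
Integrate the resulting trig expression in θ, then back-substitute tan(θ) = s, sec(θ) = sqrt(s**2 + 1) (absorbing any constant into C).

s/sqrt(s**2 + 1) + C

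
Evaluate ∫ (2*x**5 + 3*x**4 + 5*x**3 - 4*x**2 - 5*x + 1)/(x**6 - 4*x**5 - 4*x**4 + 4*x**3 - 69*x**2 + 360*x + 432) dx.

263777*log(x - 4)/153125 - log(x + 1)/250 + 199*log(x + 3)/882 + 784*log(x**2 + 9)/28125 + 12124*atan(x/3)/28125 - 3053/(875*x - 3500) + C

Factor the denominator: (x - 4)**2*(x + 1)*(x + 3)*(x**2 + 9).
Partial-fraction decomposition: 28*(56*x + 1299)/(28125*(x**2 + 9)) + 199/(882*(x + 3)) - 1/(250*(x + 1)) + 263777/(153125*(x - 4)) + 3053/(875*(x - 4)**2).
Integrate each term; A/(x−a) gives A·log|x−a|; the (Bx+D)/(x²+p²) term gives a log and an atan.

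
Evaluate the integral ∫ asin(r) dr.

r*asin(r) + sqrt(-r**2 + 1) + C

Use integration by parts with u = arcsin(r), dv = dr.
Then du = 1/sqrt(-r**2 + 1) dr.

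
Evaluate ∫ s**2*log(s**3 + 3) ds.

s**3*log(s**3 + 3)/3 - s**3/3 + log(s**3 + 3) + C

Let u = s**3 + 3, so du = (3*s**2) ds.
The integral becomes (1/3)·∫ log(u) du; integrate by parts with u′=log(u), dv′=du.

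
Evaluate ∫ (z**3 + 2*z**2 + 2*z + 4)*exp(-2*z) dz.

(-4*z**3 - 14*z**2 - 22*z - 27)*exp(-2*z)/8 + C

Use integration by parts with u = z**3 + 2*z**2 + 2*z + 4, dv = exp(-2*z) dz, so v = -exp(-2*z)/2.
Apply parts 3 times (tabular method): alternate signs, differentiate u down to 0, integrate dv up.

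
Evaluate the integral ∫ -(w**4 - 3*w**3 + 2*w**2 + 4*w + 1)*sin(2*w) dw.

w**4*cos(2*w)/2 - w**3*sin(2*w) - 3*w**3*cos(2*w)/2 + 9*w**2*sin(2*w)/4 - w**2*cos(2*w)/2 + w*sin(2*w)/2 + 17*w*cos(2*w)/4 - 17*sin(2*w)/8 + 3*cos(2*w)/4 + C

Use integration by parts with u = w**4 - 3*w**3 + 2*w**2 + 4*w + 1, dv = -sin(2*w) dw, so v = cos(2*w)/2.
Apply parts 4 times (tabular method): alternate signs, differentiate u down to 0, integrate dv up.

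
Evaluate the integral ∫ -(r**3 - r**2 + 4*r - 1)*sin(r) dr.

r**3*cos(r) - 3*r**2*sin(r) - r**2*cos(r) + 2*r*sin(r) - 2*r*cos(r) + 2*sin(r) + cos(r) + C

Use integration by parts with u = r**3 - r**2 + 4*r - 1, dv = -sin(r) dr, so v = cos(r).
Apply parts 3 times (tabular method): alternate signs, differentiate u down to 0, integrate dv up.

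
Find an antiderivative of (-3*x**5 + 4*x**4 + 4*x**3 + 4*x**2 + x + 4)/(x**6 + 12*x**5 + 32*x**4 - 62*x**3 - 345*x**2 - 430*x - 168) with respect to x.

Factor the denominator: (x - 3)*(x + 1)**2*(x + 2)*(x + 4)*(x + 7).
Partial-fraction decomposition: -29423/(2700*(x + 7)) + 1952/(189*(x + 4)) - 73/(25*(x + 2)) + 77/(144*(x + 1)) - 5/(36*(x + 1)**2) - 127/(2800*(x - 3)).
Integrate each term; A/(x−a) gives A·log|x−a|; A/(x−a)² gives −A/(x−a).

-127*log(x - 3)/2800 + 77*log(x + 1)/144 - 73*log(x + 2)/25 + 1952*log(x + 4)/189 - 29423*log(x + 7)/2700 + 5/(36*x + 36) + C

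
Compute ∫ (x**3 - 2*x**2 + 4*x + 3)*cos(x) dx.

Use integration by parts with u = x**3 - 2*x**2 + 4*x + 3, dv = cos(x) dx, so v = sin(x).
Apply parts 3 times (tabular method): alternate signs, differentiate u down to 0, integrate dv up.

x**3*sin(x) - 2*x**2*sin(x) + 3*x**2*cos(x) - 2*x*sin(x) - 4*x*cos(x) + 7*sin(x) - 2*cos(x) + C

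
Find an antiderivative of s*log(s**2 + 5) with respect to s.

s**2*log(s**2 + 5)/2 - s**2/2 + 5*log(s**2 + 5)/2 + C

Let u = s**2 + 5, so du = (2*s) ds.
The integral becomes (1/2)·∫ log(u) du; integrate by parts with u′=log(u), dv′=du.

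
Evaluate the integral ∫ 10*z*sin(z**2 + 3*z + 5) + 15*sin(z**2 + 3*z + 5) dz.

-5*cos(z**2 + 3*z + 5) + C

Let u = z**2 + 3*z + 5, so du = (2*z + 3) dz.
Rewriting, the integral becomes 5·∫ sin(u) du = 5·-cos(u).
Substituting back, u = z**2 + 3*z + 5.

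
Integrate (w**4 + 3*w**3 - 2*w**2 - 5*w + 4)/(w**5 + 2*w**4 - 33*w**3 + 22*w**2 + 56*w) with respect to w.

log(w)/14 + 10*log(w - 4)/11 - 13*log(w - 2)/54 - log(w + 1)/18 + 1313*log(w + 7)/4158 + C

Factor the denominator: w*(w - 4)*(w - 2)*(w + 1)*(w + 7).
Partial-fraction decomposition: 1313/(4158*(w + 7)) - 1/(18*(w + 1)) - 13/(54*(w - 2)) + 10/(11*(w - 4)) + 1/(14*w).
Integrate each term: A/(w−a) contributes A·log|w−a|.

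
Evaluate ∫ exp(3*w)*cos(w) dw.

Let I denote the integral. Integrate by parts with u = cos(w), dv = exp(3*w) dw, so v = exp(3*w)/3: I = exp(3*w)*cos(w)/3 + (1/3)·∫ exp(3*w)*sin(w) dw.
Apply parts again with u = sin(w), dv = exp(3*w) dw: ∫ exp(3*w)*sin(w) dw = exp(3*w)*sin(w)/3 − (1/3)·I. Substituting back brings back I: I = exp(3*w)*sin(w)/9 + exp(3*w)*cos(w)/3 − (1/9)·I.
Solving for I: (1 + 1/9)·I equals the remaining terms, so I = (9/10)·(exp(3*w)*sin(w)/9 + exp(3*w)*cos(w)/3).

exp(3*w)*sin(w)/10 + 3*exp(3*w)*cos(w)/10 + C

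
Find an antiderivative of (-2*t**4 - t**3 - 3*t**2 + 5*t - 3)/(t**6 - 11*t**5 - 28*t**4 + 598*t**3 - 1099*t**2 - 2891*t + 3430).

Factor the denominator: (t - 7)**2*(t - 5)*(t - 1)*(t + 2)*(t + 7).
Partial-fraction decomposition: 387/(7840*(t + 7)) - 7/(1215*(t + 2)) + 1/(864*(t - 1)) - 17/(16*(t - 5)) + 48473/(47628*(t - 7)) - 1315/(378*(t - 7)**2).
Integrate each term; A/(t−a) gives A·log|t−a|; A/(t−a)² gives −A/(t−a).

48473*log(t - 7)/47628 - 17*log(t - 5)/16 + log(t - 1)/864 - 7*log(t + 2)/1215 + 387*log(t + 7)/7840 + 1315/(378*t - 2646) + C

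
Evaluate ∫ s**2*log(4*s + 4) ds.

s**3*log(4*s + 4)/3 - s**3/9 + s**2/6 - s/3 + log(s + 1)/3 + C

Use integration by parts with u = log(4*s + 4), dv = s**2 ds.
Then du = 4/(4*s + 4) ds and v = s**3/3.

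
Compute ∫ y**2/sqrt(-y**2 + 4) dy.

-y*sqrt(-y**2 + 4)/2 + 2*asin(y/2) + C

Substitute y = 2·sin(θ), so dy = 2·cos(θ) dθ and the radical becomes sqrt(-y**2 + 4) = 2·cos(θ) by the Pythagorean identity.
Integrate the resulting trig expression in θ, then back-substitute θ = asin(y/2), sin(θ) = y/2, cos(θ) = sqrt(-y**2 + 4)/2 (absorbing any constant into C).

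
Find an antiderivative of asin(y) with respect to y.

Use integration by parts with u = arcsin(y), dv = dy.
Then du = 1/sqrt(-y**2 + 1) dy.

y*asin(y) + sqrt(-y**2 + 1) + C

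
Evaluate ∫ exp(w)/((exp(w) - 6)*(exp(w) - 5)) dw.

Let u = e^w, du = e^w dw.
The integral becomes ∫ du/((u-5)(u-6)); decompose into partial fractions.

log(exp(w) - 6) - log(exp(w) - 5) + C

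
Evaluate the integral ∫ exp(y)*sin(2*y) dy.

Let I denote the integral. Integrate by parts with u = sin(2*y), dv = exp(y) dy, so v = exp(y): I = exp(y)*sin(2*y) − 2·∫ exp(y)*cos(2*y) dy.
Apply parts again with u = cos(2*y), dv = exp(y) dy: ∫ exp(y)*cos(2*y) dy = exp(y)*cos(2*y) + 2·I. Substituting back brings back I: I = exp(y)*sin(2*y) - 2*exp(y)*cos(2*y) − 4·I.
Solving for I: (1 + 4)·I equals the remaining terms, so I = (1/5)·(exp(y)*sin(2*y) - 2*exp(y)*cos(2*y)).

exp(y)*sin(2*y)/5 - 2*exp(y)*cos(2*y)/5 + C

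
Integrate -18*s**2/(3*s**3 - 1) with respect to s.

Let u = 3*s**3 - 1, so du = (9*s**2) ds.
Rewriting, the integral becomes -2·∫ 1/u du = -2·log(u).
Substituting back, u = 3*s**3 - 1.

-2*log(3*s**3 - 1) + C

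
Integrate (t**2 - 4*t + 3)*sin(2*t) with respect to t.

Use integration by parts with u = t**2 - 4*t + 3, dv = sin(2*t) dt, so v = -cos(2*t)/2.
Apply parts 2 times (tabular method): alternate signs, differentiate u down to 0, integrate dv up.

-t**2*cos(2*t)/2 + t*sin(2*t)/2 + 2*t*cos(2*t) - sin(2*t) - 5*cos(2*t)/4 + C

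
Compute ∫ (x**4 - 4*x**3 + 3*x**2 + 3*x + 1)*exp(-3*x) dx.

(-27*x**4 + 72*x**3 - 9*x**2 - 87*x - 56)*exp(-3*x)/81 + C

Use integration by parts with u = x**4 - 4*x**3 + 3*x**2 + 3*x + 1, dv = exp(-3*x) dx, so v = -exp(-3*x)/3.
Apply parts 4 times (tabular method): alternate signs, differentiate u down to 0, integrate dv up.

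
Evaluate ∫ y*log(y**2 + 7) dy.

Let u = y**2 + 7, so du = (2*y) dy.
The integral becomes (1/2)·∫ log(u) du; integrate by parts with u′=log(u), dv′=du.

y**2*log(y**2 + 7)/2 - y**2/2 + 7*log(y**2 + 7)/2 + C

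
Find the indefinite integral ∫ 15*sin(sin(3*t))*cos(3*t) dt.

Let u = sin(3*t), so du = (3*cos(3*t)) dt.
Rewriting, the integral becomes 5·∫ sin(u) du = 5·-cos(u).
Substituting back, u = sin(3*t).

-5*cos(sin(3*t)) + C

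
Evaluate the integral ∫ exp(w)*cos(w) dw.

Let I denote the integral. Integrate by parts with u = cos(w), dv = exp(w) dw, so v = exp(w): I = exp(w)*cos(w) + ∫ exp(w)*sin(w) dw.
Apply parts again with u = sin(w), dv = exp(w) dw: ∫ exp(w)*sin(w) dw = exp(w)*sin(w) − I. Substituting back brings back I: I = exp(w)*sin(w) + exp(w)*cos(w) − I.
Solving for I: (1 + 1)·I equals the remaining terms, so I = (1/2)·(exp(w)*sin(w) + exp(w)*cos(w)).

exp(w)*sin(w)/2 + exp(w)*cos(w)/2 + C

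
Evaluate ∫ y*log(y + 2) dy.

y**2*log(y + 2)/2 - y**2/4 + y - 2*log(y + 2) + C

Use integration by parts with u = log(y + 2), dv = y dy.
Then du = 1/(y + 2) dy and v = y**2/2.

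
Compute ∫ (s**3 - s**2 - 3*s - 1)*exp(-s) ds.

Use integration by parts with u = s**3 - s**2 - 3*s - 1, dv = exp(-s) ds, so v = -exp(-s).
Apply parts 3 times (tabular method): alternate signs, differentiate u down to 0, integrate dv up.

(-s**3 - 2*s**2 - s)*exp(-s) + C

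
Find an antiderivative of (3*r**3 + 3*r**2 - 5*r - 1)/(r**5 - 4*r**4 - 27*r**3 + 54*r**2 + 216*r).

Factor the denominator: r*(r - 6)*(r - 4)*(r + 3)**2.
Partial-fraction decomposition: -2174/(11907*(r + 3)) + 40/(189*(r + 3)**2) - 219/(392*(r - 4)) + 725/(972*(r - 6)) - 1/(216*r).
Integrate each term; A/(r−a) gives A·log|r−a|; A/(r−a)² gives −A/(r−a).

-log(r)/216 + 725*log(r - 6)/972 - 219*log(r - 4)/392 - 2174*log(r + 3)/11907 - 40/(189*r + 567) + C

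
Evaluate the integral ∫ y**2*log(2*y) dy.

y**3*(log(y) + log(2))/3 - y**3/9 + C

Use integration by parts with u = log(2*y), dv = y**2 dy.
Then du = 1/y dy and v = y**3/3.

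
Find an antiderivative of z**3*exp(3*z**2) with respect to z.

Let u = z², du = 2z dz; rewrite as (1/2)∫ u^1·exp(3u) du.
Now integrate by parts 1 time.

(3*z**2 - 1)*exp(3*z**2)/18 + C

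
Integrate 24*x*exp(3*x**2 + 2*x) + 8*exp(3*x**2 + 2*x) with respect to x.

Let u = 3*x**2 + 2*x, so du = (6*x + 2) dx.
Rewriting, the integral becomes 4·∫ e^u du = 4·e^u.
Substituting back, u = 3*x**2 + 2*x.

4*exp(3*x**2 + 2*x) + C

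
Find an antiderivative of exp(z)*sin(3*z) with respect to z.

exp(z)*sin(3*z)/10 - 3*exp(z)*cos(3*z)/10 + C

Let I denote the integral. Integrate by parts with u = sin(3*z), dv = exp(z) dz, so v = exp(z): I = exp(z)*sin(3*z) − 3·∫ exp(z)*cos(3*z) dz.
Apply parts again with u = cos(3*z), dv = exp(z) dz: ∫ exp(z)*cos(3*z) dz = exp(z)*cos(3*z) + 3·I. Substituting back brings back I: I = exp(z)*sin(3*z) - 3*exp(z)*cos(3*z) − 9·I.
Solving for I: (1 + 9)·I equals the remaining terms, so I = (1/10)·(exp(z)*sin(3*z) - 3*exp(z)*cos(3*z)).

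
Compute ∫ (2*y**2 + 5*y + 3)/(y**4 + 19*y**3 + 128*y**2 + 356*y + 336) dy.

Factor the denominator: (y + 2)*(y + 4)*(y + 6)*(y + 7).
Partial-fraction decomposition: -22/(5*(y + 7)) + 45/(8*(y + 6)) - 5/(4*(y + 4)) + 1/(40*(y + 2)).
Integrate each term: A/(y−a) contributes A·log|y−a|.

log(y + 2)/40 - 5*log(y + 4)/4 + 45*log(y + 6)/8 - 22*log(y + 7)/5 + C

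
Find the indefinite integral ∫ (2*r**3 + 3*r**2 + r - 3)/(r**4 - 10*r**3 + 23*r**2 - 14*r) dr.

Factor the denominator: r*(r - 7)*(r - 2)*(r - 1).
Partial-fraction decomposition: 1/(2*(r - 1)) - 27/(10*(r - 2)) + 279/(70*(r - 7)) + 3/(14*r).
Integrate each term: A/(r−a) contributes A·log|r−a|.

3*log(r)/14 + 279*log(r - 7)/70 - 27*log(r - 2)/10 + log(r - 1)/2 + C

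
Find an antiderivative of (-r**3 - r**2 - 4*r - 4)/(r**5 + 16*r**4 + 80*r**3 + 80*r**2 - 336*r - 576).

Factor the denominator: (r - 2)*(r + 2)*(r + 4)*(r + 6)**2.
Partial-fraction decomposition: -75/(64*(r + 6)) - 25/(8*(r + 6)**2) + 5/(4*(r + 4)) - 1/(16*(r + 2)) - 1/(64*(r - 2)).
Integrate each term; A/(r−a) gives A·log|r−a|; A/(r−a)² gives −A/(r−a).

-log(r - 2)/64 - log(r + 2)/16 + 5*log(r + 4)/4 - 75*log(r + 6)/64 + 25/(8*r + 48) + C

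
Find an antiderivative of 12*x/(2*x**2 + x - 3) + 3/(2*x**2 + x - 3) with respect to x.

Let u = 2*x**2 + x - 3, so du = (4*x + 1) dx.
Rewriting, the integral becomes 3·∫ 1/u du = 3·log(u).
Substituting back, u = 2*x**2 + x - 3.

3*log(2*x**2 + x - 3) + C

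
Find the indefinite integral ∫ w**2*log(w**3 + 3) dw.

Let u = w**3 + 3, so du = (3*w**2) dw.
The integral becomes (1/3)·∫ log(u) du; integrate by parts with u′=log(u), dv′=du.

w**3*log(w**3 + 3)/3 - w**3/3 + log(w**3 + 3) + C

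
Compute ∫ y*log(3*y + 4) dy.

Use integration by parts with u = log(3*y + 4), dv = y dy.
Then du = 3/(3*y + 4) dy and v = y**2/2.

y**2*log(3*y + 4)/2 - y**2/4 + 2*y/3 - 8*log(3*y + 4)/9 + C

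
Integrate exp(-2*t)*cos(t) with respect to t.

Let I denote the integral. Integrate by parts with u = cos(t), dv = exp(-2*t) dt, so v = -exp(-2*t)/2: I = -exp(-2*t)*cos(t)/2 − (1/2)·∫ exp(-2*t)*sin(t) dt.
Apply parts again with u = sin(t), dv = exp(-2*t) dt: ∫ exp(-2*t)*sin(t) dt = -exp(-2*t)*sin(t)/2 + (1/2)·I. Substituting back brings back I: I = exp(-2*t)*sin(t)/4 - exp(-2*t)*cos(t)/2 − (1/4)·I.
Solving for I: (1 + 1/4)·I equals the remaining terms, so I = (4/5)·(exp(-2*t)*sin(t)/4 - exp(-2*t)*cos(t)/2).

exp(-2*t)*sin(t)/5 - 2*exp(-2*t)*cos(t)/5 + C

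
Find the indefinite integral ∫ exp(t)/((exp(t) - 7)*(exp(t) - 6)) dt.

log(exp(t) - 7) - log(exp(t) - 6) + C

Let u = e^t, du = e^t dt.
The integral becomes ∫ du/((u-6)(u-7)); decompose into partial fractions.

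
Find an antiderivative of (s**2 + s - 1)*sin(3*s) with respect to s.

-s**2*cos(3*s)/3 + 2*s*sin(3*s)/9 - s*cos(3*s)/3 + sin(3*s)/9 + 11*cos(3*s)/27 + C

Use integration by parts with u = s**2 + s - 1, dv = sin(3*s) ds, so v = -cos(3*s)/3.
Apply parts 2 times (tabular method): alternate signs, differentiate u down to 0, integrate dv up.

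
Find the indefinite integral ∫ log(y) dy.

Use integration by parts with u = log(y), dv = dy.
Then du = 1/y dy and v = y.

y*log(y) - y + C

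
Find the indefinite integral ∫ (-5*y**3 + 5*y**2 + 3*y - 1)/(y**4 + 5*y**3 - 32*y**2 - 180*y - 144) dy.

Factor the denominator: (y - 6)*(y + 1)*(y + 4)*(y + 6).
Partial-fraction decomposition: -1241/(120*(y + 6)) + 129/(20*(y + 4)) - 2/(35*(y + 1)) - 883/(840*(y - 6)).
Integrate each term: A/(y−a) contributes A·log|y−a|.

-883*log(y - 6)/840 - 2*log(y + 1)/35 + 129*log(y + 4)/20 - 1241*log(y + 6)/120 + C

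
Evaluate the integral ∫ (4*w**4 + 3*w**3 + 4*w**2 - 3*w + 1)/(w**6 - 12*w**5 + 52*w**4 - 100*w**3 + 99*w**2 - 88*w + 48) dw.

-6189*log(w - 4)/289 + 433*log(w - 3)/20 - log(w - 1)/4 + 11*log(w**2 + 1)/1445 + 227*atan(w)/2890 - 423/(17*w - 68) + C

Factor the denominator: (w - 4)**2*(w - 3)*(w - 1)*(w**2 + 1).
Partial-fraction decomposition: (44*w + 227)/(2890*(w**2 + 1)) - 1/(4*(w - 1)) + 433/(20*(w - 3)) - 6189/(289*(w - 4)) + 423/(17*(w - 4)**2).
Integrate each term; A/(w−a) gives A·log|w−a|; the (Bw+D)/(w²+p²) term gives a log and an atan.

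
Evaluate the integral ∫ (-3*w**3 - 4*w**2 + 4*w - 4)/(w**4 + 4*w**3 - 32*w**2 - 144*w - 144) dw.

-193*log(w - 6)/192 + 31*log(w + 2)/64 - 119*log(w + 6)/48 - 1/(8*w + 16) + C

Factor the denominator: (w - 6)*(w + 2)**2*(w + 6).
Partial-fraction decomposition: -119/(48*(w + 6)) + 31/(64*(w + 2)) + 1/(8*(w + 2)**2) - 193/(192*(w - 6)).
Integrate each term; A/(w−a) gives A·log|w−a|; A/(w−a)² gives −A/(w−a).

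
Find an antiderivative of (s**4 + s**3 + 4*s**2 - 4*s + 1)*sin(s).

-s**4*cos(s) + 4*s**3*sin(s) - s**3*cos(s) + 3*s**2*sin(s) + 8*s**2*cos(s) - 16*s*sin(s) + 10*s*cos(s) - 10*sin(s) - 17*cos(s) + C

Use integration by parts with u = s**4 + s**3 + 4*s**2 - 4*s + 1, dv = sin(s) ds, so v = -cos(s).
Apply parts 4 times (tabular method): alternate signs, differentiate u down to 0, integrate dv up.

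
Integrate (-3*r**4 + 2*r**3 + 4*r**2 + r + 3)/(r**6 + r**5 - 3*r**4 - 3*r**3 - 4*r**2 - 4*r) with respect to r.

-3*log(r)/4 - 11*log(r - 2)/120 + log(r + 1)/6 + 47*log(r + 2)/40 - log(r**2 + 1)/4 - 3*atan(r)/10 + C

Factor the denominator: r*(r - 2)*(r + 1)*(r + 2)*(r**2 + 1).
Partial-fraction decomposition: -(5*r + 3)/(10*(r**2 + 1)) + 47/(40*(r + 2)) + 1/(6*(r + 1)) - 11/(120*(r - 2)) - 3/(4*r).
Integrate each term; A/(r−a) gives A·log|r−a|; the (Br+D)/(r²+p²) term gives a log and an atan.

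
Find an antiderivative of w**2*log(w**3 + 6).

w**3*log(w**3 + 6)/3 - w**3/3 + 2*log(w**3 + 6) + C

Let u = w**3 + 6, so du = (3*w**2) dw.
The integral becomes (1/3)·∫ log(u) du; integrate by parts with u′=log(u), dv′=du.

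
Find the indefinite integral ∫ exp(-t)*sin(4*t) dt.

-exp(-t)*sin(4*t)/17 - 4*exp(-t)*cos(4*t)/17 + C

Let I denote the integral. Integrate by parts with u = sin(4*t), dv = exp(-t) dt, so v = -exp(-t): I = -exp(-t)*sin(4*t) + 4·∫ exp(-t)*cos(4*t) dt.
Apply parts again with u = cos(4*t), dv = exp(-t) dt: ∫ exp(-t)*cos(4*t) dt = -exp(-t)*cos(4*t) − 4·I. Substituting back brings back I: I = -exp(-t)*sin(4*t) - 4*exp(-t)*cos(4*t) − 16·I.
Solving for I: (1 + 16)·I equals the remaining terms, so I = (1/17)·(-exp(-t)*sin(4*t) - 4*exp(-t)*cos(4*t)).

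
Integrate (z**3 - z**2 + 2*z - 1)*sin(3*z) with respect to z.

Use integration by parts with u = z**3 - z**2 + 2*z - 1, dv = sin(3*z) dz, so v = -cos(3*z)/3.
Apply parts 3 times (tabular method): alternate signs, differentiate u down to 0, integrate dv up.

-z**3*cos(3*z)/3 + z**2*sin(3*z)/3 + z**2*cos(3*z)/3 - 2*z*sin(3*z)/9 - 4*z*cos(3*z)/9 + 4*sin(3*z)/27 + 7*cos(3*z)/27 + C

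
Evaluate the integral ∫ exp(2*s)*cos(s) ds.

exp(2*s)*sin(s)/5 + 2*exp(2*s)*cos(s)/5 + C

Let I denote the integral. Integrate by parts with u = cos(s), dv = exp(2*s) ds, so v = exp(2*s)/2: I = exp(2*s)*cos(s)/2 + (1/2)·∫ exp(2*s)*sin(s) ds.
Apply parts again with u = sin(s), dv = exp(2*s) ds: ∫ exp(2*s)*sin(s) ds = exp(2*s)*sin(s)/2 − (1/2)·I. Substituting back brings back I: I = exp(2*s)*sin(s)/4 + exp(2*s)*cos(s)/2 − (1/4)·I.
Solving for I: (1 + 1/4)·I equals the remaining terms, so I = (4/5)·(exp(2*s)*sin(s)/4 + exp(2*s)*cos(s)/2).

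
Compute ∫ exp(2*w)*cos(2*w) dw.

Let I denote the integral. Integrate by parts with u = cos(2*w), dv = exp(2*w) dw, so v = exp(2*w)/2: I = exp(2*w)*cos(2*w)/2 + ∫ exp(2*w)*sin(2*w) dw.
Apply parts again with u = sin(2*w), dv = exp(2*w) dw: ∫ exp(2*w)*sin(2*w) dw = exp(2*w)*sin(2*w)/2 − I. Substituting back brings back I: I = exp(2*w)*sin(2*w)/2 + exp(2*w)*cos(2*w)/2 − I.
Solving for I: (1 + 1)·I equals the remaining terms, so I = (1/2)·(exp(2*w)*sin(2*w)/2 + exp(2*w)*cos(2*w)/2).

exp(2*w)*sin(2*w)/4 + exp(2*w)*cos(2*w)/4 + C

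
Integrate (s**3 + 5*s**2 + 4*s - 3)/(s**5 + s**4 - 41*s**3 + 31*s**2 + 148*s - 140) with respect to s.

Factor the denominator: (s - 5)*(s - 2)*(s - 1)*(s + 2)*(s + 7).
Partial-fraction decomposition: -43/(1440*(s + 7)) - 1/(420*(s + 2)) + 7/(96*(s - 1)) - 11/(36*(s - 2)) + 89/(336*(s - 5)).
Integrate each term: A/(s−a) contributes A·log|s−a|.

89*log(s - 5)/336 - 11*log(s - 2)/36 + 7*log(s - 1)/96 - log(s + 2)/420 - 43*log(s + 7)/1440 + C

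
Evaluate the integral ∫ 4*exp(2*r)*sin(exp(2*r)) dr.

-2*cos(exp(2*r)) + C

Let u = exp(2*r), so du = (2*exp(2*r)) dr.
Rewriting, the integral becomes 2·∫ sin(u) du = 2·-cos(u).
Substituting back, u = exp(2*r).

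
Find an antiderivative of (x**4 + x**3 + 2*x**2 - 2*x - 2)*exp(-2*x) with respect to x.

Use integration by parts with u = x**4 + x**3 + 2*x**2 - 2*x - 2, dv = exp(-2*x) dx, so v = -exp(-2*x)/2.
Apply parts 4 times (tabular method): alternate signs, differentiate u down to 0, integrate dv up.

(-4*x**4 - 12*x**3 - 26*x**2 - 18*x - 1)*exp(-2*x)/8 + C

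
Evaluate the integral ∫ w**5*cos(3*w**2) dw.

Let u = w², du = 2w dw; rewrite as (1/2)∫ u^2·cos(3u) du.
Now integrate by parts 2 times.

w**4*sin(3*w**2)/6 + w**2*cos(3*w**2)/9 - sin(3*w**2)/27 + C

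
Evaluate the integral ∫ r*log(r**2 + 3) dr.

Let u = r**2 + 3, so du = (2*r) dr.
The integral becomes (1/2)·∫ log(u) du; integrate by parts with u′=log(u), dv′=du.

r**2*log(r**2 + 3)/2 - r**2/2 + 3*log(r**2 + 3)/2 + C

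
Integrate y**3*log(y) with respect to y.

y**4*log(y)/4 - y**4/16 + C

Use integration by parts with u = log(y), dv = y**3 dy.
Then du = 1/y dy and v = y**4/4.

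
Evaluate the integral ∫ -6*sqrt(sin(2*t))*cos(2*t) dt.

Let u = sin(2*t), so du = (2*cos(2*t)) dt.
Rewriting, the integral becomes -3·∫ √u du = -3·(2/3)u^(3/2).
Substituting back, u = sin(2*t).

-2*sin(2*t)**(3/2) + C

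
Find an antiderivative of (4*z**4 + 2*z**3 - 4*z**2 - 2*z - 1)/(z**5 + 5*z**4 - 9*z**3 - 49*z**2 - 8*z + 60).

Factor the denominator: (z - 3)*(z - 1)*(z + 2)**2*(z + 5).
Partial-fraction decomposition: 2159/(432*(z + 5)) - 83/(45*(z + 2)) + 7/(9*(z + 2)**2) + 1/(108*(z - 1)) + 67/(80*(z - 3)).
Integrate each term; A/(z−a) gives A·log|z−a|; A/(z−a)² gives −A/(z−a).

67*log(z - 3)/80 + log(z - 1)/108 - 83*log(z + 2)/45 + 2159*log(z + 5)/432 - 7/(9*z + 18) + C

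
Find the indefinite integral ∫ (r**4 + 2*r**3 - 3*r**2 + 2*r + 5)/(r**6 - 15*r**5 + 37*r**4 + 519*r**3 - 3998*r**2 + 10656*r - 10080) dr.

1637*log(r - 6)/156 - 815*log(r - 5)/24 + 10401*log(r - 4)/484 + 119*log(r - 3)/60 - 1559*log(r + 7)/188760 - 349/(22*r - 88) + C

Factor the denominator: (r - 6)*(r - 5)*(r - 4)**2*(r - 3)*(r + 7).
Partial-fraction decomposition: -1559/(188760*(r + 7)) + 119/(60*(r - 3)) + 10401/(484*(r - 4)) + 349/(22*(r - 4)**2) - 815/(24*(r - 5)) + 1637/(156*(r - 6)).
Integrate each term; A/(r−a) gives A·log|r−a|; A/(r−a)² gives −A/(r−a).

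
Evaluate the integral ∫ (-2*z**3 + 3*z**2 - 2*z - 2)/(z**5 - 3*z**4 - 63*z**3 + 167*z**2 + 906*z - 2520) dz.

-185*log(z - 7)/624 + log(z - 4)/3 - 35*log(z - 3)/288 - 37*log(z + 5)/96 + 55*log(z + 6)/117 + C

Factor the denominator: (z - 7)*(z - 4)*(z - 3)*(z + 5)*(z + 6).
Partial-fraction decomposition: 55/(117*(z + 6)) - 37/(96*(z + 5)) - 35/(288*(z - 3)) + 1/(3*(z - 4)) - 185/(624*(z - 7)).
Integrate each term: A/(z−a) contributes A·log|z−a|.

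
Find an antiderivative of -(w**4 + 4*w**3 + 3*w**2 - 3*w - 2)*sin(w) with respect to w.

w**4*cos(w) - 4*w**3*sin(w) + 4*w**3*cos(w) - 12*w**2*sin(w) - 9*w**2*cos(w) + 18*w*sin(w) - 27*w*cos(w) + 27*sin(w) + 16*cos(w) + C

Use integration by parts with u = w**4 + 4*w**3 + 3*w**2 - 3*w - 2, dv = -sin(w) dw, so v = cos(w).
Apply parts 4 times (tabular method): alternate signs, differentiate u down to 0, integrate dv up.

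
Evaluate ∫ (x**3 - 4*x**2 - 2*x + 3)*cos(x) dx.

x**3*sin(x) - 4*x**2*sin(x) + 3*x**2*cos(x) - 8*x*sin(x) - 8*x*cos(x) + 11*sin(x) - 8*cos(x) + C

Use integration by parts with u = x**3 - 4*x**2 - 2*x + 3, dv = cos(x) dx, so v = sin(x).
Apply parts 3 times (tabular method): alternate signs, differentiate u down to 0, integrate dv up.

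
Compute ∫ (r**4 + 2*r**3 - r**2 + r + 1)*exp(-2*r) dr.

Use integration by parts with u = r**4 + 2*r**3 - r**2 + r + 1, dv = exp(-2*r) dr, so v = -exp(-2*r)/2.
Apply parts 4 times (tabular method): alternate signs, differentiate u down to 0, integrate dv up.

(-r**4 - 4*r**3 - 5*r**2 - 6*r - 4)*exp(-2*r)/2 + C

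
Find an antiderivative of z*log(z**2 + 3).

z**2*log(z**2 + 3)/2 - z**2/2 + 3*log(z**2 + 3)/2 + C

Let u = z**2 + 3, so du = (2*z) dz.
The integral becomes (1/2)·∫ log(u) du; integrate by parts with u′=log(u), dv′=du.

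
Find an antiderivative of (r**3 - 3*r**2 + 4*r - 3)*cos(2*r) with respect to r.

Use integration by parts with u = r**3 - 3*r**2 + 4*r - 3, dv = cos(2*r) dr, so v = sin(2*r)/2.
Apply parts 3 times (tabular method): alternate signs, differentiate u down to 0, integrate dv up.

r**3*sin(2*r)/2 - 3*r**2*sin(2*r)/2 + 3*r**2*cos(2*r)/4 + 5*r*sin(2*r)/4 - 3*r*cos(2*r)/2 - 3*sin(2*r)/4 + 5*cos(2*r)/8 + C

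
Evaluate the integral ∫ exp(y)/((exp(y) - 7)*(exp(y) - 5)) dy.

Let u = e^y, du = e^y dy.
The integral becomes ∫ du/((u-5)(u-7)); decompose into partial fractions.

log(exp(y) - 7)/2 - log(exp(y) - 5)/2 + C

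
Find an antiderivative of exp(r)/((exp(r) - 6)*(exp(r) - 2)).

log(exp(r) - 6)/4 - log(exp(r) - 2)/4 + C

Let u = e^r, du = e^r dr.
The integral becomes ∫ du/((u-2)(u-6)); decompose into partial fractions.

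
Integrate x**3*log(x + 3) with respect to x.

Use integration by parts with u = log(x + 3), dv = x**3 dx.
Then du = 1/(x + 3) dx and v = x**4/4.

x**4*log(x + 3)/4 - x**4/16 + x**3/4 - 9*x**2/8 + 27*x/4 - 81*log(x + 3)/4 + C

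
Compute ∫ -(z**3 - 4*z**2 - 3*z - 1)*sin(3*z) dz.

Use integration by parts with u = z**3 - 4*z**2 - 3*z - 1, dv = -sin(3*z) dz, so v = cos(3*z)/3.
Apply parts 3 times (tabular method): alternate signs, differentiate u down to 0, integrate dv up.

z**3*cos(3*z)/3 - z**2*sin(3*z)/3 - 4*z**2*cos(3*z)/3 + 8*z*sin(3*z)/9 - 11*z*cos(3*z)/9 + 11*sin(3*z)/27 - cos(3*z)/27 + C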